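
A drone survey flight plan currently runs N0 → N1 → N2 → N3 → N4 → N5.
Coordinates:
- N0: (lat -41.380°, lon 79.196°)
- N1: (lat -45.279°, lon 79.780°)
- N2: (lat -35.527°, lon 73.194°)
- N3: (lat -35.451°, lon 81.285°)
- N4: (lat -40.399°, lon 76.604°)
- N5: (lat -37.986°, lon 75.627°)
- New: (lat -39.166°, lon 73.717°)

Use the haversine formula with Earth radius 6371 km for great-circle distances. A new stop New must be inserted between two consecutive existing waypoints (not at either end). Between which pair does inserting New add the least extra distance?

between N1 and N2

Added distance for inserting New between each consecutive pair:
N0–N1: 932.6 km
N1–N2: 31.8 km
N2–N3: 461.0 km
N3–N4: 382.1 km
N4–N5: 212.6 km
Smallest added distance is 31.8 km, inserting between N1 and N2.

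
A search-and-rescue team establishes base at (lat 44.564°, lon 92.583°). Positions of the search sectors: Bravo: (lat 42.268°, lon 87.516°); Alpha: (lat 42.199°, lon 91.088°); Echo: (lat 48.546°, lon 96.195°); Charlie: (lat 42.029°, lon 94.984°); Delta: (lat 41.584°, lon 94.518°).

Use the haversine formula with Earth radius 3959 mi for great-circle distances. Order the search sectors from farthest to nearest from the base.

Distance from the base at (lat 44.564°, lon 92.583°) to each:
Echo (lat 48.546°, lon 96.195°): 324.2 mi
Bravo (lat 42.268°, lon 87.516°): 299.7 mi
Delta (lat 41.584°, lon 94.518°): 227.9 mi
Charlie (lat 42.029°, lon 94.984°): 212.7 mi
Alpha (lat 42.199°, lon 91.088°): 179.8 mi

Echo, Bravo, Delta, Charlie, Alpha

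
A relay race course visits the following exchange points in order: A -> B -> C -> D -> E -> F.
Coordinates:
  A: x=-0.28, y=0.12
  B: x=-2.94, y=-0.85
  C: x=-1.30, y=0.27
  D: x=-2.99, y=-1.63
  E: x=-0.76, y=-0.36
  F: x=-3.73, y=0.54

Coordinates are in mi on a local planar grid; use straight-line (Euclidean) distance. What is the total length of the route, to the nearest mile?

Leg distances:
A→B: 2.8 mi  (cumulative 2.8 mi)
B→C: 2.0 mi  (cumulative 4.8 mi)
C→D: 2.5 mi  (cumulative 7.4 mi)
D→E: 2.6 mi  (cumulative 9.9 mi)
E→F: 3.1 mi  (cumulative 13.0 mi)
Total route length ≈ 13 mi.

13 mi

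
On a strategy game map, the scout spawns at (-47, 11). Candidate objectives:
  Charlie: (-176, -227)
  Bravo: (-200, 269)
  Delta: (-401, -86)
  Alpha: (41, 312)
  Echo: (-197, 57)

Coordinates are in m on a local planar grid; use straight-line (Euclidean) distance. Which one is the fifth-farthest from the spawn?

Distance to each, sorted:
Delta: 367.0 m
Alpha: 313.6 m
Bravo: 300.0 m
Charlie: 270.7 m
Echo: 156.9 m
The fifth-farthest is Echo at 156.9 m.

Echo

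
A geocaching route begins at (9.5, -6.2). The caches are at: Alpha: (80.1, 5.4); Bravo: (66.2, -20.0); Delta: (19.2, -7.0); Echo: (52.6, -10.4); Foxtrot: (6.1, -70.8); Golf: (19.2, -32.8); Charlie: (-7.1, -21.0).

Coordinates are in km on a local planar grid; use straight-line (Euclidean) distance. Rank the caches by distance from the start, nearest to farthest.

Distance from the start at (9.5, -6.2) to each:
Delta (19.2, -7.0): 9.7 km
Charlie (-7.1, -21.0): 22.2 km
Golf (19.2, -32.8): 28.3 km
Echo (52.6, -10.4): 43.3 km
Bravo (66.2, -20.0): 58.4 km
Foxtrot (6.1, -70.8): 64.7 km
Alpha (80.1, 5.4): 71.5 km

Delta, Charlie, Golf, Echo, Bravo, Foxtrot, Alpha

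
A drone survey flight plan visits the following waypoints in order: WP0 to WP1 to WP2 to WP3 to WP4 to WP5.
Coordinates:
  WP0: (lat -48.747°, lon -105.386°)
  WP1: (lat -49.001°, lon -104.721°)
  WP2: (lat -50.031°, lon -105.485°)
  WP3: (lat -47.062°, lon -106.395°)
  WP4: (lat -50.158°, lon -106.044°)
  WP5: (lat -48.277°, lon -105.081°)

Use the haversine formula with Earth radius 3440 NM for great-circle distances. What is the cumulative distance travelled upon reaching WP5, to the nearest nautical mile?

586 NM

Leg distances:
WP0→WP1: 30.4 NM  (cumulative 30.4 NM)
WP1→WP2: 68.6 NM  (cumulative 99.0 NM)
WP2→WP3: 181.9 NM  (cumulative 280.9 NM)
WP3→WP4: 186.4 NM  (cumulative 467.3 NM)
WP4→WP5: 119.1 NM  (cumulative 586.4 NM)
Cumulative distance at WP5 ≈ 586 NM.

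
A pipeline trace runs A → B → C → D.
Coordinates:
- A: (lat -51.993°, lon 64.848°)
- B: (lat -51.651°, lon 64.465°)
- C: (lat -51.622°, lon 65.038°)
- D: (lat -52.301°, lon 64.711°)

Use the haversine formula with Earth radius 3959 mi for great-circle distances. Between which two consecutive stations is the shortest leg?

Leg distances:
A→B: 28.7 mi
B→C: 24.7 mi
C→D: 48.9 mi
The shortest leg is B–C at 24.7 mi.

B–C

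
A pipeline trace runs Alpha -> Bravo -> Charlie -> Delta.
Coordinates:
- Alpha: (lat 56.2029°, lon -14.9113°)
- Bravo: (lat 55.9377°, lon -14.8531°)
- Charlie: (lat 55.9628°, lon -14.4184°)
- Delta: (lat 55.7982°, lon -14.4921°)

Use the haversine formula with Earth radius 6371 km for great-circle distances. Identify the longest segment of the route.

Leg distances:
Alpha→Bravo: 29.7 km
Bravo→Charlie: 27.2 km
Charlie→Delta: 18.9 km
The longest leg is Alpha–Bravo at 29.7 km.

Alpha–Bravo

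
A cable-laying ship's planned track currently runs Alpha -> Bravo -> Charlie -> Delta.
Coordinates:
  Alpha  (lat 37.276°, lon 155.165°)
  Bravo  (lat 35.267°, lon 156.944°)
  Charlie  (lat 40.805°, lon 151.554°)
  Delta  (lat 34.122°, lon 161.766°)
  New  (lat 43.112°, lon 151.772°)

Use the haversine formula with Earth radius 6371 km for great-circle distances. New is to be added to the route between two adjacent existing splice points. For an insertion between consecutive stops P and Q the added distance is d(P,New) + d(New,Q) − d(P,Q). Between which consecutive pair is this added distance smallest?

Added distance for inserting New between each consecutive pair:
Alpha–Bravo: 1414.5 km
Bravo–Charlie: 460.7 km
Charlie–Delta: 412.5 km
Smallest added distance is 412.5 km, inserting between Charlie and Delta.

between Charlie and Delta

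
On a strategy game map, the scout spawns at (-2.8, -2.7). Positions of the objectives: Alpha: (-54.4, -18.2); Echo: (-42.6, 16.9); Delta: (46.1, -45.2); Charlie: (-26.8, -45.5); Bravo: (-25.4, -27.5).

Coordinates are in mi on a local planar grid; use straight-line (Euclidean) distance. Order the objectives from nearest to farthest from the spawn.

Distance from the spawn at (-2.8, -2.7) to each:
Bravo (-25.4, -27.5): 33.6 mi
Echo (-42.6, 16.9): 44.4 mi
Charlie (-26.8, -45.5): 49.1 mi
Alpha (-54.4, -18.2): 53.9 mi
Delta (46.1, -45.2): 64.8 mi

Bravo, Echo, Charlie, Alpha, Delta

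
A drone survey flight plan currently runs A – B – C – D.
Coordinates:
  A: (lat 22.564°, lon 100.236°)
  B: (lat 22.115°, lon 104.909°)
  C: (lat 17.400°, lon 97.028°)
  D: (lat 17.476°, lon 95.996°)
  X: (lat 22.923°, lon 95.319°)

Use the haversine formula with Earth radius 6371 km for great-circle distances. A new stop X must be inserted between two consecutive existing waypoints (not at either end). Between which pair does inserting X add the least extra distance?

between B and C

Added distance for inserting X between each consecutive pair:
A–B: 1011.6 km
B–C: 651.5 km
C–D: 1139.5 km
Smallest added distance is 651.5 km, inserting between B and C.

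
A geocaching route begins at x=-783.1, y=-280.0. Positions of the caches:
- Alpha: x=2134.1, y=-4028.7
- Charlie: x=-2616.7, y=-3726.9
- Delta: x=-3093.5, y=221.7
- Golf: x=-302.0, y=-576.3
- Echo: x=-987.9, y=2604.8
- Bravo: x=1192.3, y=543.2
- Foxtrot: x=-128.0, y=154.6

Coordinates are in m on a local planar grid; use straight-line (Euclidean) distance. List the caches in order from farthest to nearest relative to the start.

Distances from the start:
Alpha x=2134.1, y=-4028.7: 4750.0 m
Charlie x=-2616.7, y=-3726.9: 3904.3 m
Echo x=-987.9, y=2604.8: 2892.1 m
Delta x=-3093.5, y=221.7: 2364.2 m
Bravo x=1192.3, y=543.2: 2140.1 m
Foxtrot x=-128.0, y=154.6: 786.2 m
Golf x=-302.0, y=-576.3: 565.0 m

Alpha, Charlie, Echo, Delta, Bravo, Foxtrot, Golf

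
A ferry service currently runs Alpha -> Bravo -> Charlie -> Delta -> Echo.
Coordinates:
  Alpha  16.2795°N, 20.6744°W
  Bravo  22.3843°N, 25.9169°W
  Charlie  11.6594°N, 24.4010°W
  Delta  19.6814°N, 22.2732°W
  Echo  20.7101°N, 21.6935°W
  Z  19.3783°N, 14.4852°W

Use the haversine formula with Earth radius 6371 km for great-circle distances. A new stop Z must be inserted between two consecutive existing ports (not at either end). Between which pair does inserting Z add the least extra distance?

Added distance for inserting Z between each consecutive pair:
Alpha–Bravo: 1100.0 km
Bravo–Charlie: 1394.9 km
Charlie–Delta: 1261.1 km
Delta–Echo: 1454.7 km
Smallest added distance is 1100.0 km, inserting between Alpha and Bravo.

between Alpha and Bravo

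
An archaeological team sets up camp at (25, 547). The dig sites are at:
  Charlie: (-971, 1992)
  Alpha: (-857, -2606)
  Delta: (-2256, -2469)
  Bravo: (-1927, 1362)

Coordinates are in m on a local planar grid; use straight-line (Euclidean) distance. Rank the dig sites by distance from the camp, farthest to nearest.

Distances from the camp:
Delta (-2256, -2469): 3781.4 m
Alpha (-857, -2606): 3274.0 m
Bravo (-1927, 1362): 2115.3 m
Charlie (-971, 1992): 1755.0 m

Delta, Alpha, Bravo, Charlie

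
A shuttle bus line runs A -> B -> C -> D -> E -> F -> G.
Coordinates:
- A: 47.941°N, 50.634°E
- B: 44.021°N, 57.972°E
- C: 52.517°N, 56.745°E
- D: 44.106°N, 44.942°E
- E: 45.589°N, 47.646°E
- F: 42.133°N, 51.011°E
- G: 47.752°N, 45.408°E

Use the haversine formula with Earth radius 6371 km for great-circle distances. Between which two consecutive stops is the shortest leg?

Leg distances:
A→B: 714.7 km
B→C: 949.0 km
C→D: 1276.2 km
D→E: 269.5 km
E→F: 469.4 km
F→G: 764.3 km
The shortest leg is D–E at 269.5 km.

D–E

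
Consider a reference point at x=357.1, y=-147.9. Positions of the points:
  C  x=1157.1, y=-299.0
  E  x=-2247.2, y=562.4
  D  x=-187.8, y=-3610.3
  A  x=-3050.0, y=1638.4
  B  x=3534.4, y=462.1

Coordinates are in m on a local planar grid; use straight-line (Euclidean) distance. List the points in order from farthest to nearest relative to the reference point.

A, D, B, E, C

Computing each straight-line distance from x=357.1, y=-147.9:
A x=-3050.0, y=1638.4: 3847.0 m
D x=-187.8, y=-3610.3: 3505.0 m
B x=3534.4, y=462.1: 3235.3 m
E x=-2247.2, y=562.4: 2699.4 m
C x=1157.1, y=-299.0: 814.1 m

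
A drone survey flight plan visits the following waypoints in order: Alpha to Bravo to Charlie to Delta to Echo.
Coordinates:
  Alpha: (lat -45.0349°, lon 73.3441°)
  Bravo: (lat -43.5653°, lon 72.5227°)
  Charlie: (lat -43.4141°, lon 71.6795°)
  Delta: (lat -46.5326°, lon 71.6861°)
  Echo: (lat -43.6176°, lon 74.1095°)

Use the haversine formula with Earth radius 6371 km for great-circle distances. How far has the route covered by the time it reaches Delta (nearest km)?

593 km

Leg distances:
Alpha→Bravo: 176.0 km  (cumulative 176.0 km)
Bravo→Charlie: 70.1 km  (cumulative 246.1 km)
Charlie→Delta: 346.8 km  (cumulative 592.8 km)
Cumulative distance at Delta ≈ 593 km.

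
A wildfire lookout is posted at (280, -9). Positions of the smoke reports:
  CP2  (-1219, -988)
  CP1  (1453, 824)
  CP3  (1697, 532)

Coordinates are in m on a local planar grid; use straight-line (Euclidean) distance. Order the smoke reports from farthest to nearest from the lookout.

Distances from the lookout:
CP2 (-1219, -988): 1790.4 m
CP3 (1697, 532): 1516.8 m
CP1 (1453, 824): 1438.7 m

CP2, CP3, CP1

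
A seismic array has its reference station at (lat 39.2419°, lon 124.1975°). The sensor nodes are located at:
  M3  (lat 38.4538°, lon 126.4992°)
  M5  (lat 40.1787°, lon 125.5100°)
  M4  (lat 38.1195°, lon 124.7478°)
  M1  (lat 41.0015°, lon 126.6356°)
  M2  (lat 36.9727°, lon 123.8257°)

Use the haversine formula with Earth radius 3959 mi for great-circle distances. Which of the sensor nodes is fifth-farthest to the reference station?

M4

Distance to each, sorted:
M1: 177.1 mi
M2: 158.1 mi
M3: 135.3 mi
M5: 95.2 mi
M4: 83.0 mi
The fifth-farthest is M4 at 83.0 mi.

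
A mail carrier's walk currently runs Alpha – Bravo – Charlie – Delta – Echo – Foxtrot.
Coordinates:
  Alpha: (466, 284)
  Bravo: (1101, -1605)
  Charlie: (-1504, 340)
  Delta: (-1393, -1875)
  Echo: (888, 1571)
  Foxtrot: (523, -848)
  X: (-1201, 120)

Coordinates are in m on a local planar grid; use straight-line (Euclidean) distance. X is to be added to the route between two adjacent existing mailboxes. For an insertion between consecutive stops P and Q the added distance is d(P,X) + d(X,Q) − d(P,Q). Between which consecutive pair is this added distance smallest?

Added distance for inserting X between each consecutive pair:
Alpha–Bravo: 2558.8 m
Bravo–Charlie: 0.0 m
Charlie–Delta: 160.9 m
Delta–Echo: 415.2 m
Echo–Foxtrot: 2074.3 m
Smallest added distance is 0.0 m, inserting between Bravo and Charlie.

between Bravo and Charlie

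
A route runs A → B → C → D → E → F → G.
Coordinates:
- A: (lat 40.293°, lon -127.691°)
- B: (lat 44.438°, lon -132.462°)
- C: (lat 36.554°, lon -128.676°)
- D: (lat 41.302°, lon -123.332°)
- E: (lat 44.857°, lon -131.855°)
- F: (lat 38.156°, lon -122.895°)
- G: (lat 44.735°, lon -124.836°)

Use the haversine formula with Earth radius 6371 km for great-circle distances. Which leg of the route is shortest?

A–B

Leg distances:
A→B: 604.8 km
B→C: 933.0 km
C→D: 701.4 km
D→E: 796.5 km
E→F: 1053.2 km
F→G: 749.2 km
The shortest leg is A–B at 604.8 km.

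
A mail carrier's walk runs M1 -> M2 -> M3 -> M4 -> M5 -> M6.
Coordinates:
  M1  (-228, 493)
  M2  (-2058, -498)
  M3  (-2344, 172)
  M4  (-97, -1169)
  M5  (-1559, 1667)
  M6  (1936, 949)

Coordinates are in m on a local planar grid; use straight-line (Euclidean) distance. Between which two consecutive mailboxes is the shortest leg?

M2–M3

Leg distances:
M1→M2: 2081.1 m
M2→M3: 728.5 m
M3→M4: 2616.7 m
M4→M5: 3190.7 m
M5→M6: 3568.0 m
The shortest leg is M2–M3 at 728.5 m.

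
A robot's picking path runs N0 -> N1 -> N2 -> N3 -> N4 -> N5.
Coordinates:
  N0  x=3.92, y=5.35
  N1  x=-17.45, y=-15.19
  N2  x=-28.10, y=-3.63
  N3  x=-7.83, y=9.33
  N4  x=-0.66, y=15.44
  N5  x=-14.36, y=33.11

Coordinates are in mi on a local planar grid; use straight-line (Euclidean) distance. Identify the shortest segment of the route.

N3–N4

Leg distances:
N0→N1: 29.6 mi
N1→N2: 15.7 mi
N2→N3: 24.1 mi
N3→N4: 9.4 mi
N4→N5: 22.4 mi
The shortest leg is N3–N4 at 9.4 mi.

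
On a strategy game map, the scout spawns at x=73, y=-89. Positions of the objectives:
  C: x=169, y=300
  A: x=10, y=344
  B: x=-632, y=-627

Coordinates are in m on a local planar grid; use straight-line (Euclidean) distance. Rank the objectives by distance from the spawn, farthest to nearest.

B, A, C

Distances from the spawn:
B x=-632, y=-627: 886.8 m
A x=10, y=344: 437.6 m
C x=169, y=300: 400.7 m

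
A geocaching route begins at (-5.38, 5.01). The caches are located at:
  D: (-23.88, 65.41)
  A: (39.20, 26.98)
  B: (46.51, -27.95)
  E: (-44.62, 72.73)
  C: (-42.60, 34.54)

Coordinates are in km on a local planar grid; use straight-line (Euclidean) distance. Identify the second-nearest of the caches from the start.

A

Distances from the start ((-5.38, 5.01)):
C: 47.5 km
A: 49.7 km
B: 61.5 km
D: 63.2 km
E: 78.3 km
The second-nearest is A at 49.7 km.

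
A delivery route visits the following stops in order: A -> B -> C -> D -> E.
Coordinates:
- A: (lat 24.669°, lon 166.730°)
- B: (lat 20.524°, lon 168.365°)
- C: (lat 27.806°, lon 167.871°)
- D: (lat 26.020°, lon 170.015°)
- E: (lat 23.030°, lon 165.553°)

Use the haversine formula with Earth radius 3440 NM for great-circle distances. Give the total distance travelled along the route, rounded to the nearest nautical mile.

Leg distances:
A→B: 264.8 NM  (cumulative 264.8 NM)
B→C: 438.0 NM  (cumulative 702.9 NM)
C→D: 157.1 NM  (cumulative 860.0 NM)
D→E: 302.7 NM  (cumulative 1162.6 NM)
Total route length ≈ 1163 NM.

1163 NM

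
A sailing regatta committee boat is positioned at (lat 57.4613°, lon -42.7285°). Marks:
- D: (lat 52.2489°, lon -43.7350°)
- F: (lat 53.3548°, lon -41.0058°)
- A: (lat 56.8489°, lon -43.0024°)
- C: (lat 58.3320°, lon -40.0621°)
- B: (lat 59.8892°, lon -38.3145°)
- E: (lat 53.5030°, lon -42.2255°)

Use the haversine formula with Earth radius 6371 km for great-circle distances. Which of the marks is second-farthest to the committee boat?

F

Distances from the committee boat ((lat 57.4613°, lon -42.7285°)):
D: 583.1 km
F: 469.4 km
E: 441.3 km
B: 371.3 km
C: 184.9 km
A: 70.1 km
The second-farthest is F at 469.4 km.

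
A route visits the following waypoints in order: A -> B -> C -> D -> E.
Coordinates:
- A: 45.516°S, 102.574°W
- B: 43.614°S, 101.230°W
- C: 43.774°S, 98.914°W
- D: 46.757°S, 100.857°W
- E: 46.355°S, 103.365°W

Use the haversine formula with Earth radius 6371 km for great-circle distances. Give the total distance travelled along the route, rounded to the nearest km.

986 km

Leg distances:
A→B: 236.8 km  (cumulative 236.8 km)
B→C: 187.0 km  (cumulative 423.8 km)
C→D: 364.9 km  (cumulative 788.7 km)
D→E: 196.9 km  (cumulative 985.6 km)
Total route length ≈ 986 km.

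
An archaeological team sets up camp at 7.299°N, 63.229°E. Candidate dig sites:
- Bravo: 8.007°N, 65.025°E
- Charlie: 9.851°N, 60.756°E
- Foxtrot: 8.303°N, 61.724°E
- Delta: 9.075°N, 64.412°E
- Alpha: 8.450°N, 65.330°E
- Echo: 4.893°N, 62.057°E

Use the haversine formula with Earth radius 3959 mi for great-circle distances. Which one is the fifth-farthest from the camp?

Distance to each, sorted:
Charlie: 244.2 mi
Echo: 184.7 mi
Alpha: 164.3 mi
Delta: 147.0 mi
Bravo: 132.4 mi
Foxtrot: 124.2 mi
The fifth-farthest is Bravo at 132.4 mi.

Bravo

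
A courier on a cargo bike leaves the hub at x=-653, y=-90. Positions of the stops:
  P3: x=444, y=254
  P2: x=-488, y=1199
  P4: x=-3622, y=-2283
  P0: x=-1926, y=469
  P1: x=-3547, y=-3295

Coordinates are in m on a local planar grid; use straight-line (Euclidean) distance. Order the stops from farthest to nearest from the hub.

Distance from the hub at x=-653, y=-90 to each:
P1 x=-3547, y=-3295: 4318.2 m
P4 x=-3622, y=-2283: 3691.1 m
P0 x=-1926, y=469: 1390.3 m
P2 x=-488, y=1199: 1299.5 m
P3 x=444, y=254: 1149.7 m

P1, P4, P0, P2, P3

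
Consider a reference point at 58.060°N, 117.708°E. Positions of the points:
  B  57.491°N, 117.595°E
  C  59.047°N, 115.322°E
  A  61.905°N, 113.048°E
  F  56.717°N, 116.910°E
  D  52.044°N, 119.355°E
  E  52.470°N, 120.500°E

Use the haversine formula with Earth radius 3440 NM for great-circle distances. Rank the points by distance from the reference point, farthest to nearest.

Distance from the reference point at 58.060°N, 117.708°E to each:
D 52.044°N, 119.355°E: 365.6 NM
E 52.470°N, 120.500°E: 348.9 NM
A 61.905°N, 113.048°E: 269.8 NM
C 59.047°N, 115.322°E: 95.4 NM
F 56.717°N, 116.910°E: 84.7 NM
B 57.491°N, 117.595°E: 34.4 NM

D, E, A, C, F, B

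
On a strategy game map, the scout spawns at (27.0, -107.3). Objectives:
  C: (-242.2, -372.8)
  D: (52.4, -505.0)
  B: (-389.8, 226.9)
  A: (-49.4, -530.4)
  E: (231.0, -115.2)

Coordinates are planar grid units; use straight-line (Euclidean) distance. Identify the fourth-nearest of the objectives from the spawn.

A

Distance to each, sorted:
E: 204.2
C: 378.1
D: 398.5
A: 429.9
B: 534.2
The fourth-nearest is A at 429.9.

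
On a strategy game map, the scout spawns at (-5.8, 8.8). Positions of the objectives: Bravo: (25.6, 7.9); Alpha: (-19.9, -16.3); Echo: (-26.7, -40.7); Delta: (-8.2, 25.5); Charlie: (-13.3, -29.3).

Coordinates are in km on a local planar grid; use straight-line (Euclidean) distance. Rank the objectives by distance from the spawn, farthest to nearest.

Distance from the spawn at (-5.8, 8.8) to each:
Echo (-26.7, -40.7): 53.7 km
Charlie (-13.3, -29.3): 38.8 km
Bravo (25.6, 7.9): 31.4 km
Alpha (-19.9, -16.3): 28.8 km
Delta (-8.2, 25.5): 16.9 km

Echo, Charlie, Bravo, Alpha, Delta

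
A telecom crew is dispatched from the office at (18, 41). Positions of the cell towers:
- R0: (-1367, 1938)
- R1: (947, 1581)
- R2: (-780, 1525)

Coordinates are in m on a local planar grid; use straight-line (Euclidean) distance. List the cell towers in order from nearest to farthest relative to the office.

Distance from the office at (18, 41) to each:
R2 (-780, 1525): 1685.0 m
R1 (947, 1581): 1798.5 m
R0 (-1367, 1938): 2348.8 m

R2, R1, R0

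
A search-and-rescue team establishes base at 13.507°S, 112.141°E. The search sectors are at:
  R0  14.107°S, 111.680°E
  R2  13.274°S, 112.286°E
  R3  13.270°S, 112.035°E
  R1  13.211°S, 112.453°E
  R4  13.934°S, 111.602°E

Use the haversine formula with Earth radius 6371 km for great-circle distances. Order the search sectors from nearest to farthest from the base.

Distances from the base:
R3 13.270°S, 112.035°E: 28.7 km
R2 13.274°S, 112.286°E: 30.3 km
R1 13.211°S, 112.453°E: 47.1 km
R4 13.934°S, 111.602°E: 75.1 km
R0 14.107°S, 111.680°E: 83.2 km

R3, R2, R1, R4, R0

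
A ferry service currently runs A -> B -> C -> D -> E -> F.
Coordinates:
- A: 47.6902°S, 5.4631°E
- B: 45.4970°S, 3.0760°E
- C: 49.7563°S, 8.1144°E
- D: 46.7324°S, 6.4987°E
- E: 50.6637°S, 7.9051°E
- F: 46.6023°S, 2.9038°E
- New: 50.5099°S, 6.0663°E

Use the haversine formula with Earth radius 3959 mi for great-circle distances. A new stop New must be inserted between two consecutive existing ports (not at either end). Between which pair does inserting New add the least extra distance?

Added distance for inserting New between each consecutive pair:
A–B: 380.4 mi
B–C: 101.3 mi
C–D: 144.6 mi
D–E: 64.0 mi
E–F: 26.0 mi
Smallest added distance is 26.0 mi, inserting between E and F.

between E and F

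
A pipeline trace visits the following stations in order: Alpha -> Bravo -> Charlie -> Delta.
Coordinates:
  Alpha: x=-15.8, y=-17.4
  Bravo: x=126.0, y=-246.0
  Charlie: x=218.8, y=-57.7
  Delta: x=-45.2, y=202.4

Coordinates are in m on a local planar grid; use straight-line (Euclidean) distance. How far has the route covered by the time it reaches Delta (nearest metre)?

850 m

Leg distances:
Alpha→Bravo: 269.0 m  (cumulative 269.0 m)
Bravo→Charlie: 209.9 m  (cumulative 478.9 m)
Charlie→Delta: 370.6 m  (cumulative 849.5 m)
Cumulative distance at Delta ≈ 850 m.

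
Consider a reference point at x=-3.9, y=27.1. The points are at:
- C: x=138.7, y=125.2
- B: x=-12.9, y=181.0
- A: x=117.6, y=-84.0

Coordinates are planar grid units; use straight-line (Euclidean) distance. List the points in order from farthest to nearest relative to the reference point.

C, A, B

Distance from the reference point at x=-3.9, y=27.1 to each:
C x=138.7, y=125.2: 173.1
A x=117.6, y=-84.0: 164.6
B x=-12.9, y=181.0: 154.2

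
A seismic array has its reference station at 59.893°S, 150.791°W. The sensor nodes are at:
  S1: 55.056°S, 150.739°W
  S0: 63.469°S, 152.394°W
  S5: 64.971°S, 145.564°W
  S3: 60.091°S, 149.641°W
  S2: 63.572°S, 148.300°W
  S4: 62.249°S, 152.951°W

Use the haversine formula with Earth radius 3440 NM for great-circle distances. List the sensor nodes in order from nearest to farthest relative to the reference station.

S3, S4, S0, S2, S1, S5

Distances from the reference station:
S3 60.091°S, 149.641°W: 36.5 NM
S4 62.249°S, 152.951°W: 154.7 NM
S0 63.469°S, 152.394°W: 219.5 NM
S2 63.572°S, 148.300°W: 231.9 NM
S1 55.056°S, 150.739°W: 290.4 NM
S5 64.971°S, 145.564°W: 337.4 NM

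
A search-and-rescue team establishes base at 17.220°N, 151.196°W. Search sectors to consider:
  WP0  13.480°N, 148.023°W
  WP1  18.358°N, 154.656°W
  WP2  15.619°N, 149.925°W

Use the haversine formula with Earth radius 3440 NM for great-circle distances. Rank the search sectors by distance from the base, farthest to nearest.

Computing each great-circle distance from 17.220°N, 151.196°W:
WP0 13.480°N, 148.023°W: 290.1 NM
WP1 18.358°N, 154.656°W: 209.3 NM
WP2 15.619°N, 149.925°W: 120.8 NM

WP0, WP1, WP2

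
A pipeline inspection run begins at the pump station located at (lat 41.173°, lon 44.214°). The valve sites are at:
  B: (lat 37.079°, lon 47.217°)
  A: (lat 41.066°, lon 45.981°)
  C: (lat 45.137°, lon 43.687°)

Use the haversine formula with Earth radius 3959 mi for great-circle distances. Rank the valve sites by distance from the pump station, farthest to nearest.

B, C, A

Distance from the pump station at (lat 41.173°, lon 44.214°) to each:
B (lat 37.079°, lon 47.217°): 325.4 mi
C (lat 45.137°, lon 43.687°): 275.2 mi
A (lat 41.066°, lon 45.981°): 92.3 mi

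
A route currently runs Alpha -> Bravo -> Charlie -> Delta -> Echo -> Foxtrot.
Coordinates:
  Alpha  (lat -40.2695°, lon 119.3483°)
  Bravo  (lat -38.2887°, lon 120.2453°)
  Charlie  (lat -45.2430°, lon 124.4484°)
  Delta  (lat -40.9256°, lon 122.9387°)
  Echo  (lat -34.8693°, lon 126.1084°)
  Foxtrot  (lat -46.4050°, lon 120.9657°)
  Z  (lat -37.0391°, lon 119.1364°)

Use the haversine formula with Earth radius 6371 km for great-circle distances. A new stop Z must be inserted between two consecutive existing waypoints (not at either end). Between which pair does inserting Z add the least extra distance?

Added distance for inserting Z between each consecutive pair:
Alpha–Bravo: 296.1 km
Bravo–Charlie: 336.2 km
Charlie–Delta: 1061.7 km
Delta–Echo: 486.5 km
Echo–Foxtrot: 371.1 km
Smallest added distance is 296.1 km, inserting between Alpha and Bravo.

between Alpha and Bravo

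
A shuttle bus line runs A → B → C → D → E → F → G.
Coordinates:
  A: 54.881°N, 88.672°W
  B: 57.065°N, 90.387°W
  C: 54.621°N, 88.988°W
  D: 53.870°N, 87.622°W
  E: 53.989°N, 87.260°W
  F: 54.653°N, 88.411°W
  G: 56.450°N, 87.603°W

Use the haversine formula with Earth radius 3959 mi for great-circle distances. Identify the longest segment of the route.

Leg distances:
A→B: 164.8 mi
B→C: 177.4 mi
C→D: 75.7 mi
D→E: 16.9 mi
E→F: 65.2 mi
F→G: 128.1 mi
The longest leg is B–C at 177.4 mi.

B–C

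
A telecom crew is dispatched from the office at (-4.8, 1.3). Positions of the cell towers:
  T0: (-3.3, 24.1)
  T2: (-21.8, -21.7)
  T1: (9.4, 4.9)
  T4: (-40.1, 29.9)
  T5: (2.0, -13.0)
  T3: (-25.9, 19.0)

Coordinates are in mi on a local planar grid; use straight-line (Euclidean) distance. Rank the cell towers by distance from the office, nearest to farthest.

T1, T5, T0, T3, T2, T4

Distance from the office at (-4.8, 1.3) to each:
T1 (9.4, 4.9): 14.6 mi
T5 (2.0, -13.0): 15.8 mi
T0 (-3.3, 24.1): 22.8 mi
T3 (-25.9, 19.0): 27.5 mi
T2 (-21.8, -21.7): 28.6 mi
T4 (-40.1, 29.9): 45.4 mi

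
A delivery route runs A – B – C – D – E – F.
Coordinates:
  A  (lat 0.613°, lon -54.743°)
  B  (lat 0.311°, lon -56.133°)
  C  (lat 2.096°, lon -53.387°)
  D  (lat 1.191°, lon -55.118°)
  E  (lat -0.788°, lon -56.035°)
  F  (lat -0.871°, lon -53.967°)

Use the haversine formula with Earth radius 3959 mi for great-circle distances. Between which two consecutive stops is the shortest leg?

A–B

Leg distances:
A→B: 98.3 mi
B→C: 226.3 mi
C→D: 134.9 mi
D→E: 150.7 mi
E→F: 143.0 mi
The shortest leg is A–B at 98.3 mi.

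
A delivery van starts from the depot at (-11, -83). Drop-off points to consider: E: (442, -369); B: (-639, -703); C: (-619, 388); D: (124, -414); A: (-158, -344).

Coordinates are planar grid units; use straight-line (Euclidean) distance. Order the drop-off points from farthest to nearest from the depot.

Distances from the depot:
B (-639, -703): 882.5
C (-619, 388): 769.1
E (442, -369): 535.7
D (124, -414): 357.5
A (-158, -344): 299.5

B, C, E, D, A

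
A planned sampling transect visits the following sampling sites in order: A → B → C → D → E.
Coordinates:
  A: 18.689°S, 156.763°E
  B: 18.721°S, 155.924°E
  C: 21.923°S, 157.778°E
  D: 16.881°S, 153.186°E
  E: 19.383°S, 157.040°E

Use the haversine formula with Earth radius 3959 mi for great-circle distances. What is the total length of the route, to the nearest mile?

Leg distances:
A→B: 55.0 mi  (cumulative 55.0 mi)
B→C: 251.8 mi  (cumulative 306.7 mi)
C→D: 459.2 mi  (cumulative 765.9 mi)
D→E: 306.5 mi  (cumulative 1072.4 mi)
Total route length ≈ 1072 mi.

1072 mi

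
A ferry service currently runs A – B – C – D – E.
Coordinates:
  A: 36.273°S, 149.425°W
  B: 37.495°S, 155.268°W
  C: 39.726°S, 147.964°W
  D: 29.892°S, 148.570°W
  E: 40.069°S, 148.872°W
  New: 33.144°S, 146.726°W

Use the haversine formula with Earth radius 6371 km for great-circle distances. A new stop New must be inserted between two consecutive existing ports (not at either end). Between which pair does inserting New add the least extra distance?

between C and D

Added distance for inserting New between each consecutive pair:
A–B: 802.5 km
B–C: 972.1 km
C–D: 46.9 km
D–E: 63.1 km
Smallest added distance is 46.9 km, inserting between C and D.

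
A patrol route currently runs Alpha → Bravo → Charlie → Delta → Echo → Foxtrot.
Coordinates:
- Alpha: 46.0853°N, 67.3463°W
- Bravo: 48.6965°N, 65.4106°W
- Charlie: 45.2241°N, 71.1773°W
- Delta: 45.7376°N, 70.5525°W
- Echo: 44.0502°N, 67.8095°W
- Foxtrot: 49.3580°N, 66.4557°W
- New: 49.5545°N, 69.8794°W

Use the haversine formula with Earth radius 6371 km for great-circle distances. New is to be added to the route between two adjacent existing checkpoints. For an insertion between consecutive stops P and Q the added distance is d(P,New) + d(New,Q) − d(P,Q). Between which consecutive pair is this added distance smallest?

Added distance for inserting New between each consecutive pair:
Alpha–Bravo: 443.6 km
Bravo–Charlie: 246.8 km
Charlie–Delta: 843.7 km
Delta–Echo: 773.2 km
Echo–Foxtrot: 281.2 km
Smallest added distance is 246.8 km, inserting between Bravo and Charlie.

between Bravo and Charlie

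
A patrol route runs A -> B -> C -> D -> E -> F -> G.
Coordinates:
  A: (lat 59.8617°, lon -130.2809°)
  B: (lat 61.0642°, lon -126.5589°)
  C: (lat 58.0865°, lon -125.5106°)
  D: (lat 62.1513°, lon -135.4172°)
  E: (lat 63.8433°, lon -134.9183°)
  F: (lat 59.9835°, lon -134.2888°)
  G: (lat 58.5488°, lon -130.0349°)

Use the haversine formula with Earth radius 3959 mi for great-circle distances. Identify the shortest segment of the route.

D–E

Leg distances:
A→B: 151.6 mi
B→C: 209.0 mi
C→D: 441.0 mi
D→E: 118.0 mi
E→F: 267.5 mi
F→G: 179.9 mi
The shortest leg is D–E at 118.0 mi.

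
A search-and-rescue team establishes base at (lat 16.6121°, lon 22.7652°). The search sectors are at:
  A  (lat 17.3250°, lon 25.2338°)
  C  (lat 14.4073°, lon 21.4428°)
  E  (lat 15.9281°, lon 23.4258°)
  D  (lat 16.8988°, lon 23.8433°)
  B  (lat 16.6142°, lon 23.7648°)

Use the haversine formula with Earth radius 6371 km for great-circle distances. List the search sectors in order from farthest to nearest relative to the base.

Computing each great-circle distance from (lat 16.6121°, lon 22.7652°):
C (lat 14.4073°, lon 21.4428°): 283.2 km
A (lat 17.3250°, lon 25.2338°): 274.2 km
D (lat 16.8988°, lon 23.8433°): 119.1 km
B (lat 16.6142°, lon 23.7648°): 106.5 km
E (lat 15.9281°, lon 23.4258°): 103.7 km

C, A, D, B, E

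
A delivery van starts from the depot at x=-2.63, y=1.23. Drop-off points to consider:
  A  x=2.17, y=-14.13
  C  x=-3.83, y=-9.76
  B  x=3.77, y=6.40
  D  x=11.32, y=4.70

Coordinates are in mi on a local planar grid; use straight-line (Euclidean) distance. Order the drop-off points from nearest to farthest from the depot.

Computing each straight-line distance from x=-2.63, y=1.23:
B x=3.77, y=6.40: 8.2 mi
C x=-3.83, y=-9.76: 11.1 mi
D x=11.32, y=4.70: 14.4 mi
A x=2.17, y=-14.13: 16.1 mi

B, C, D, A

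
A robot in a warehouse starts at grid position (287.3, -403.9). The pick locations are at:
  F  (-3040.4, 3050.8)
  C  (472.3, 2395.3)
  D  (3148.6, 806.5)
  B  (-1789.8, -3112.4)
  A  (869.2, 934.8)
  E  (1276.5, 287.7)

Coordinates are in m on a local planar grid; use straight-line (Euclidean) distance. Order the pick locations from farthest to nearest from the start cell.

Distances from the start cell:
F (-3040.4, 3050.8): 4796.7 m
B (-1789.8, -3112.4): 3413.3 m
D (3148.6, 806.5): 3106.8 m
C (472.3, 2395.3): 2805.3 m
A (869.2, 934.8): 1459.7 m
E (1276.5, 287.7): 1207.0 m

F, B, D, C, A, E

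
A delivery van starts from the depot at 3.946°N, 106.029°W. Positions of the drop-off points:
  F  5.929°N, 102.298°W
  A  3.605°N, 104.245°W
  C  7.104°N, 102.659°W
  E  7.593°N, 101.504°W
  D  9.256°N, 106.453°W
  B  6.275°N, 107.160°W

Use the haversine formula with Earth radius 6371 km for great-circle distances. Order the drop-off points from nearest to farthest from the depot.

Computing each great-circle distance from 3.946°N, 106.029°W:
A 3.605°N, 104.245°W: 201.5 km
B 6.275°N, 107.160°W: 287.7 km
F 5.929°N, 102.298°W: 468.4 km
C 7.104°N, 102.659°W: 512.2 km
D 9.256°N, 106.453°W: 592.3 km
E 7.593°N, 101.504°W: 644.2 km

A, B, F, C, D, E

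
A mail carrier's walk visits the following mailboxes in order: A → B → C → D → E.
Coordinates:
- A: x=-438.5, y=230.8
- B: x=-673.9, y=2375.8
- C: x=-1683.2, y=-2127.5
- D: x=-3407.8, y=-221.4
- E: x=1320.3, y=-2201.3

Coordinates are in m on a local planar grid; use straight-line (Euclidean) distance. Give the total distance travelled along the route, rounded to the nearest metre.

Leg distances:
A→B: 2157.9 m  (cumulative 2157.9 m)
B→C: 4615.0 m  (cumulative 6772.9 m)
C→D: 2570.5 m  (cumulative 9343.4 m)
D→E: 5125.9 m  (cumulative 14469.3 m)
Total route length ≈ 14469 m.

14469 m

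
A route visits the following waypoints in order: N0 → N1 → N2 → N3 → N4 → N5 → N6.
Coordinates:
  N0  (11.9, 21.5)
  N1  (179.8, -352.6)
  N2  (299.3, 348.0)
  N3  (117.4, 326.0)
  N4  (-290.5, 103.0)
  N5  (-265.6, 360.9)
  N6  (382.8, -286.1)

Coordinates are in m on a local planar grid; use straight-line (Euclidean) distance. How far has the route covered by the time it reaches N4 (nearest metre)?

Leg distances:
N0→N1: 410.1 m  (cumulative 410.1 m)
N1→N2: 710.7 m  (cumulative 1120.8 m)
N2→N3: 183.2 m  (cumulative 1304.0 m)
N3→N4: 464.9 m  (cumulative 1768.9 m)
Cumulative distance at N4 ≈ 1769 m.

1769 m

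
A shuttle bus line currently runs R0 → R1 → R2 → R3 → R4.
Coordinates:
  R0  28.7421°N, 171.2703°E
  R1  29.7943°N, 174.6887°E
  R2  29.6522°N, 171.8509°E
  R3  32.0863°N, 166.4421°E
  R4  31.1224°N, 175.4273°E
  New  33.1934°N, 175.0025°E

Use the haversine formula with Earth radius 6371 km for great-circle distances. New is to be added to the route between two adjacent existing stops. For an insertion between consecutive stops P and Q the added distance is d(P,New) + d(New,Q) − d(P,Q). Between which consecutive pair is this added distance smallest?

Added distance for inserting New between each consecutive pair:
R0–R1: 637.0 km
R1–R2: 599.0 km
R2–R3: 722.3 km
R3–R4: 187.0 km
Smallest added distance is 187.0 km, inserting between R3 and R4.

between R3 and R4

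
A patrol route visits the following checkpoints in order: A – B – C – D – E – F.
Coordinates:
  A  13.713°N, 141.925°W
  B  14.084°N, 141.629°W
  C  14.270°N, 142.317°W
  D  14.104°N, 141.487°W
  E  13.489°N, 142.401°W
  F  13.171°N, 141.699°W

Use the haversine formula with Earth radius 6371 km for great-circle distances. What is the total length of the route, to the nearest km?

424 km

Leg distances:
A→B: 52.2 km  (cumulative 52.2 km)
B→C: 77.0 km  (cumulative 129.2 km)
C→D: 91.4 km  (cumulative 220.5 km)
D→E: 120.1 km  (cumulative 340.6 km)
E→F: 83.8 km  (cumulative 424.4 km)
Total route length ≈ 424 km.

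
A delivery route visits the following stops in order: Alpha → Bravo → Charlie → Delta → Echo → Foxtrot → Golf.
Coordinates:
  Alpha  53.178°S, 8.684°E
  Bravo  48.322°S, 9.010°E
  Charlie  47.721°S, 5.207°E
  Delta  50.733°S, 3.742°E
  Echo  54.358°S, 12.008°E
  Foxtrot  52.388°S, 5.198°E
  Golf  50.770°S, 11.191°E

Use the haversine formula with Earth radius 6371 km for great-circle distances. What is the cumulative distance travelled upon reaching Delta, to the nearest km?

1182 km

Leg distances:
Alpha→Bravo: 540.4 km  (cumulative 540.4 km)
Bravo→Charlie: 290.6 km  (cumulative 831.0 km)
Charlie→Delta: 351.4 km  (cumulative 1182.4 km)
Cumulative distance at Delta ≈ 1182 km.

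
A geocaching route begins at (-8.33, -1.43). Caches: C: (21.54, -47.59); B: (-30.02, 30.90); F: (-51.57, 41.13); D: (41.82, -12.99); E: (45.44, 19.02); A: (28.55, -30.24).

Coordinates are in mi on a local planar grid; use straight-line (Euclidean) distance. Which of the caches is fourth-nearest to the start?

Distances from the start ((-8.33, -1.43)):
B: 38.9 mi
A: 46.8 mi
D: 51.5 mi
C: 55.0 mi
E: 57.5 mi
F: 60.7 mi
The fourth-nearest is C at 55.0 mi.

C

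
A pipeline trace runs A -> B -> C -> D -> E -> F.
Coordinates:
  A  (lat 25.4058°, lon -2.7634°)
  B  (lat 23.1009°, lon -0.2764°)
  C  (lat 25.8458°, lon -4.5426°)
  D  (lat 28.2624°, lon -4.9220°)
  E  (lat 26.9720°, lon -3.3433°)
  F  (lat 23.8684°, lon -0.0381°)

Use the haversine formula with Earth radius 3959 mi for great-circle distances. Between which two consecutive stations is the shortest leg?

Leg distances:
A→B: 223.4 mi
B→C: 328.5 mi
C→D: 168.6 mi
D→E: 131.5 mi
E→F: 297.5 mi
The shortest leg is D–E at 131.5 mi.

D–E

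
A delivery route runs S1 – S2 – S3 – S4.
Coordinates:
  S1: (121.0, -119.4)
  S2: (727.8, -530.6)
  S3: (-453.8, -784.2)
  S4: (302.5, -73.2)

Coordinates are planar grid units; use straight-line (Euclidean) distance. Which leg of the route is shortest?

Leg distances:
S1→S2: 733.0
S2→S3: 1208.5
S3→S4: 1038.0
The shortest leg is S1–S2 at 733.0.

S1–S2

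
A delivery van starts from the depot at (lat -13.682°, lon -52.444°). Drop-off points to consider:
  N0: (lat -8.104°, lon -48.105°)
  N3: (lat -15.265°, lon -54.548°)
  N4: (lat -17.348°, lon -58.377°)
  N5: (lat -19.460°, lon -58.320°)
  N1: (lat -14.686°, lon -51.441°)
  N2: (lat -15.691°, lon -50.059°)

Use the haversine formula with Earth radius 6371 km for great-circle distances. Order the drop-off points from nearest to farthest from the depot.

Computing each great-circle distance from (lat -13.682°, lon -52.444°):
N1 (lat -14.686°, lon -51.441°): 155.4 km
N3 (lat -15.265°, lon -54.548°): 286.9 km
N2 (lat -15.691°, lon -50.059°): 340.2 km
N4 (lat -17.348°, lon -58.377°): 755.0 km
N0 (lat -8.104°, lon -48.105°): 780.4 km
N5 (lat -19.460°, lon -58.320°): 897.0 km

N1, N3, N2, N4, N0, N5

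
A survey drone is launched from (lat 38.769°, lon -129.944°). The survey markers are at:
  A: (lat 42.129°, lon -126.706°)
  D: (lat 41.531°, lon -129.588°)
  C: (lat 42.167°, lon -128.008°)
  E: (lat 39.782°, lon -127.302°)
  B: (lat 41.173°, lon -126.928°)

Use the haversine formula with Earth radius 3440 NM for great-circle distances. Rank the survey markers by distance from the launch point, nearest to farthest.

Computing each great-circle distance from (lat 38.769°, lon -129.944°):
E (lat 39.782°, lon -127.302°): 137.0 NM
D (lat 41.531°, lon -129.588°): 166.6 NM
B (lat 41.173°, lon -126.928°): 200.2 NM
C (lat 42.167°, lon -128.008°): 222.3 NM
A (lat 42.129°, lon -126.706°): 250.1 NM

E, D, B, C, A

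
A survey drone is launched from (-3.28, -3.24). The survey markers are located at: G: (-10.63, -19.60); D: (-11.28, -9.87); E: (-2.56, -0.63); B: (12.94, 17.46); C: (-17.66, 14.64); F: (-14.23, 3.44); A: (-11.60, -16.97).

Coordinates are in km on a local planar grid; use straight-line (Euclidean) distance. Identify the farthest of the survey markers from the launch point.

Distance to each, sorted:
B: 26.3 km
C: 22.9 km
G: 17.9 km
A: 16.1 km
F: 12.8 km
D: 10.4 km
E: 2.7 km
The farthest is B at 26.3 km.

B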